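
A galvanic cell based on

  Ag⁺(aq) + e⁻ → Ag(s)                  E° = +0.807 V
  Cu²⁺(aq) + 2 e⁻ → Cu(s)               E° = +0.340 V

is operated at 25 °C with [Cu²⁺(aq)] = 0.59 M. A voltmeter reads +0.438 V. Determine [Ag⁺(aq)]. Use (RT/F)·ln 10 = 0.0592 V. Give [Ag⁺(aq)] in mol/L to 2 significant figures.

The Ag⁺/Ag couple has the larger reduction potential, so it is the cathode: E°cell = +0.807 − (+0.340) = +0.467 V and n = 2.
From the Nernst equation, log Q = n(E° − E)/0.0592 = 2·(+0.467 − (+0.438))/0.0592 = 0.980.
The balanced reaction is 2 Ag⁺(aq) + Cu(s) → 2 Ag(s) + Cu²⁺(aq), so Q = [Cu²⁺(aq)] / [Ag⁺(aq)]^2.
Solving for the unknown gives log [Ag⁺(aq)] = −0.605, so [Ag⁺(aq)] ≈ 0.25 M.

0.25 M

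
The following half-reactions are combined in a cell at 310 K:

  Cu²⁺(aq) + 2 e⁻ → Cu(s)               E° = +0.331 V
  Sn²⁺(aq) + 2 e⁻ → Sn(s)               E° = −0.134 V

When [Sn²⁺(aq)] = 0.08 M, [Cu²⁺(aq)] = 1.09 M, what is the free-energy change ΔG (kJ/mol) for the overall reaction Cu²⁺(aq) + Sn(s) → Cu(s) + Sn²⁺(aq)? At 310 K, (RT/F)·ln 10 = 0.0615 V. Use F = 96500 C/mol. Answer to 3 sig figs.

With Cu²⁺/Cu reduced at the cathode, E°cell = +0.331 − (−0.134) = +0.465 V and n = 2.
Q = [Sn²⁺(aq)] / [Cu²⁺(aq)] = 0.0734, so log Q = −1.134 and E = +0.465 − (0.0615/2)(−1.134) = +0.4999 V.
Finally ΔG = −nFE = −(2)(96500 C/mol)(+0.4999 V) = −96.5 kJ/mol.

−96.5 kJ/mol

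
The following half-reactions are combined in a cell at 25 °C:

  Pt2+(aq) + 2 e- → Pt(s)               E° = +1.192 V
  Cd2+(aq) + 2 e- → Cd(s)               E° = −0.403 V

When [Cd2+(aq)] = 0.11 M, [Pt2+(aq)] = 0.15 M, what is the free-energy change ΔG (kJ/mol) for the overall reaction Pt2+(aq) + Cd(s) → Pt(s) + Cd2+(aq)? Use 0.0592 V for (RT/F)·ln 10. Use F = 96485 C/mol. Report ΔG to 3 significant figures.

With Pt²⁺/Pt reduced at the cathode, E°cell = +1.192 − (−0.403) = +1.595 V and n = 2.
The reaction quotient is [Cd2+(aq)] / [Pt2+(aq)] = 0.733; by Nernst, E = +1.595 − (0.0592/2)(−0.135) = +1.5990 V.
Finally ΔG = −nFE = −(2)(96485 C/mol)(+1.5990 V) = −309 kJ/mol.

−309 kJ/mol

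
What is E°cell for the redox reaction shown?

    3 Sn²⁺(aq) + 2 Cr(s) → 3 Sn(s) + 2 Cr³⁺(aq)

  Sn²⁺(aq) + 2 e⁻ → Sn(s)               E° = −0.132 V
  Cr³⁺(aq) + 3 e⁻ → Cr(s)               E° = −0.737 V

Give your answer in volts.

+0.605 V

Sn²⁺(aq) gains electrons, so the Sn²⁺/Sn couple is the cathode; the Cr³⁺/Cr couple is the anode.
E°cell = E°(cathode) − E°(anode) = −0.132 − (−0.737) = +0.605 V.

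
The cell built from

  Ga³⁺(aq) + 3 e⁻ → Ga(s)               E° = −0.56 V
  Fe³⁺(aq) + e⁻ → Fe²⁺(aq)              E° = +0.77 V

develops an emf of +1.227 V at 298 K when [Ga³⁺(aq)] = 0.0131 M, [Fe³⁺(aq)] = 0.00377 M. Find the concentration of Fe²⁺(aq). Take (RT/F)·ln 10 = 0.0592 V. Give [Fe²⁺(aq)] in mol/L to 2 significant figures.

With Fe³⁺/Fe²⁺ at the cathode and Ga³⁺/Ga at the anode, E°cell = +0.77 − (−0.56) = +1.33 V (n = 3).
Since E = E° − (0.0592/n)·log Q, log Q = n(E° − E)/0.0592 = 5.220.
The balanced reaction is 3 Fe³⁺(aq) + Ga(s) → 3 Fe²⁺(aq) + Ga³⁺(aq), so Q = ([Fe²⁺(aq)]^3·[Ga³⁺(aq)]) / [Fe³⁺(aq)]^3.
Isolating [Fe²⁺(aq)] in Q = 10^{5.220} yields log [Fe²⁺(aq)] = −0.056, i.e. 0.88 M.

0.88 M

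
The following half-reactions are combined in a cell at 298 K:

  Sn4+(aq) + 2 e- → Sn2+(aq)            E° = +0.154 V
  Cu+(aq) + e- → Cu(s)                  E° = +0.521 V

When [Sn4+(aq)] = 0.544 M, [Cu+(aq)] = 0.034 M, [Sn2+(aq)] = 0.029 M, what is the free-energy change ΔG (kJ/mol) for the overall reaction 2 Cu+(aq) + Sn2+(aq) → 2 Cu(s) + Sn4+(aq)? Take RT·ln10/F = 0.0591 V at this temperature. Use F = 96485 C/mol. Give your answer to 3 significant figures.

With Cu⁺/Cu reduced at the cathode, E°cell = +0.521 − (+0.154) = +0.367 V and n = 2.
Q = [Sn4+(aq)] / ([Cu+(aq)]^2·[Sn2+(aq)]) = 1.62×10^4, so log Q = 4.210 and E = +0.367 − (0.0591/2)(4.210) = +0.2426 V.
ΔG = −nFE = −(2)(96485)(+0.2426) J/mol = −46.8 kJ/mol.

−46.8 kJ/mol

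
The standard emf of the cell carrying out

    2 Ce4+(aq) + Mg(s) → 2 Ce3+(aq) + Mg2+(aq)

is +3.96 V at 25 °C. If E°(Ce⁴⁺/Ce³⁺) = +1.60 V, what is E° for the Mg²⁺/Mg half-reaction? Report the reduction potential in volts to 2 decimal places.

In the reaction as written the Ce⁴⁺/Ce³⁺ couple is reduced (cathode) and Mg²⁺/Mg is oxidized (anode), so E°cell = E°(Ce⁴⁺/Ce³⁺) − E°(Mg²⁺/Mg).
E°(Mg²⁺/Mg) = E°(cathode) − E°cell = +1.60 − (+3.96) = −2.36 V.

−2.36 V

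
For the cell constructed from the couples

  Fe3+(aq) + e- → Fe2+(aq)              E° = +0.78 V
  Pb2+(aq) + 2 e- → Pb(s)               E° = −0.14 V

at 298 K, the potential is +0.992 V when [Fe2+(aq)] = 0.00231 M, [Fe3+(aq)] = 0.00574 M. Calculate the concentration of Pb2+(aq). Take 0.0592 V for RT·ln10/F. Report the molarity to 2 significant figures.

The Fe³⁺/Fe²⁺ couple has the larger reduction potential, so it is the cathode: E°cell = +0.78 − (−0.14) = +0.92 V and n = 2.
Since E = E° − (0.0592/n)·log Q, log Q = n(E° − E)/0.0592 = −2.432.
The balanced reaction is 2 Fe3+(aq) + Pb(s) → 2 Fe2+(aq) + Pb2+(aq), so Q = ([Fe2+(aq)]^2·[Pb2+(aq)]) / [Fe3+(aq)]^2.
Isolating [Pb2+(aq)] in Q = 10^{−2.432} yields log [Pb2+(aq)] = −1.641, i.e. 0.023 M.

0.023 M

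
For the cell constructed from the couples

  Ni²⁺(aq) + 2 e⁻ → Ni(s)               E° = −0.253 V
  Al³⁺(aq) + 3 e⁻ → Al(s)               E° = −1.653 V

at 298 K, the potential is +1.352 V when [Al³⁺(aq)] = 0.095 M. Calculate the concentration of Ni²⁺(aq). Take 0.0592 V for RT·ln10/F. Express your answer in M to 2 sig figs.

0.0050 M

Ni²⁺/Ni is the cathode (higher E°); E°cell = −0.253 − (−1.653) = +1.400 V with n = 6.
Since E = E° − (0.0592/n)·log Q, log Q = n(E° − E)/0.0592 = 4.865.
Balancing electrons gives 3 Ni²⁺(aq) + 2 Al(s) → 3 Ni(s) + 2 Al³⁺(aq); thus Q = [Al³⁺(aq)]^2 / [Ni²⁺(aq)]^3.
Solving for the unknown gives log [Ni²⁺(aq)] = −2.303, so [Ni²⁺(aq)] ≈ 0.0050 M.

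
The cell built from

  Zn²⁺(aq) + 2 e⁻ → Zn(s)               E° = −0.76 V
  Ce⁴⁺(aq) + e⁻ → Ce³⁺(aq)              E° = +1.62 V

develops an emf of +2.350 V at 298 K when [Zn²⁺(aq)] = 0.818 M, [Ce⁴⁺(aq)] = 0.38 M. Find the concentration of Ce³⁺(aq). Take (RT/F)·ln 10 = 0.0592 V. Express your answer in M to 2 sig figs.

The Ce⁴⁺/Ce³⁺ couple has the larger reduction potential, so it is the cathode: E°cell = +1.62 − (−0.76) = +2.38 V and n = 2.
Rearranging E = E° − (0.0592/n)·log Q gives log Q = 2(+2.38 − (+2.350))/0.0592 = 1.014.
Balancing electrons gives 2 Ce⁴⁺(aq) + Zn(s) → 2 Ce³⁺(aq) + Zn²⁺(aq); thus Q = ([Ce³⁺(aq)]^2·[Zn²⁺(aq)]) / [Ce⁴⁺(aq)]^2.
Isolating [Ce³⁺(aq)] in Q = 10^{1.014} yields log [Ce³⁺(aq)] = 0.130, i.e. 1.3 M.

1.3 M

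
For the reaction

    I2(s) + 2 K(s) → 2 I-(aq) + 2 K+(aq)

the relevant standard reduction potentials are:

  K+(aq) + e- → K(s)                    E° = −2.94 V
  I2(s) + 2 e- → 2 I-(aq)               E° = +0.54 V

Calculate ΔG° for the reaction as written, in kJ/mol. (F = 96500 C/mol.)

−672 kJ/mol

In the reaction as written I2(s) is reduced, so the I₂/I⁻ couple is the cathode and K⁺/K is the anode.
E°cell = +0.54 − (−2.94) = +3.48 V; balancing electrons gives n = 2.
ΔG° = −nFE°cell = −(2)(96500)(+3.48) J/mol = −672 kJ/mol.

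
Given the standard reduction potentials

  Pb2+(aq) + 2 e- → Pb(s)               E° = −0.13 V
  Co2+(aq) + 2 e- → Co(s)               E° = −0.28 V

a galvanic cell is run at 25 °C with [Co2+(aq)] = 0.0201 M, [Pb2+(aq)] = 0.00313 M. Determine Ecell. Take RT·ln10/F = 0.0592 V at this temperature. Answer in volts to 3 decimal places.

The Pb²⁺/Pb couple has the more positive E°, so it is the cathode; Co²⁺/Co is the anode.
E°cell = −0.13 − (−0.28) = +0.15 V, with n = 2 electrons transferred.
The balanced reaction is Pb2+(aq) + Co(s) → Pb(s) + Co2+(aq), so Q = [Co2+(aq)] / [Pb2+(aq)] = 6.42 and log Q = 0.808.
By the Nernst equation, E = +0.15 − (0.0592/2)·(0.808) = +0.126 V.

+0.126 V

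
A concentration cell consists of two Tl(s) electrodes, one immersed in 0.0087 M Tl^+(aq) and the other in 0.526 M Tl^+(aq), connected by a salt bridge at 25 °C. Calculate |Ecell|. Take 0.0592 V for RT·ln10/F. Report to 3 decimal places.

0.105 V

For a concentration cell E°cell = 0, since both electrodes use the same couple.
The compartment with the higher Tl^+(aq) concentration (0.526 M) acts as the cathode; ions are reduced there and produced at the dilute (0.0087 M) anode.
With n = 1, Ecell = −(0.0592/1)·log([dilute]/[conc]) = −(0.0592/1)·log(0.0087/0.526) = +0.105 V.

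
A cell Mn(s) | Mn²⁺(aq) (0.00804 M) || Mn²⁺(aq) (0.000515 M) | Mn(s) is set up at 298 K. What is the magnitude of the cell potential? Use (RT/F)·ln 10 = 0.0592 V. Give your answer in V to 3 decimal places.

0.035 V

For a concentration cell E°cell = 0, since both electrodes use the same couple.
The compartment with the higher Mn²⁺(aq) concentration (0.00804 M) acts as the cathode; ions are reduced there and produced at the dilute (0.000515 M) anode.
With n = 2, Ecell = −(0.0592/2)·log([dilute]/[conc]) = −(0.0592/2)·log(0.000515/0.00804) = +0.035 V.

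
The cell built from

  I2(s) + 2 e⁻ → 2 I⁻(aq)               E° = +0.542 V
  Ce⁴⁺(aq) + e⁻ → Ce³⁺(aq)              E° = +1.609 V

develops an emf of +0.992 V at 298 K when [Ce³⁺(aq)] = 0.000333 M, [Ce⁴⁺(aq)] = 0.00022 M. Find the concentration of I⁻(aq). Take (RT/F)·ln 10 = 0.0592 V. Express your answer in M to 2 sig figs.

0.082 M

The Ce⁴⁺/Ce³⁺ couple has the larger reduction potential, so it is the cathode: E°cell = +1.609 − (+0.542) = +1.067 V and n = 2.
Since E = E° − (0.0592/n)·log Q, log Q = n(E° − E)/0.0592 = 2.534.
Balancing electrons gives 2 Ce⁴⁺(aq) + 2 I⁻(aq) → 2 Ce³⁺(aq) + I2(s); thus Q = [Ce³⁺(aq)]^2 / ([Ce⁴⁺(aq)]^2·[I⁻(aq)]^2).
Substituting the known concentrations and solving, log [I⁻(aq)] = −1.087 and [I⁻(aq)] = 0.082 M.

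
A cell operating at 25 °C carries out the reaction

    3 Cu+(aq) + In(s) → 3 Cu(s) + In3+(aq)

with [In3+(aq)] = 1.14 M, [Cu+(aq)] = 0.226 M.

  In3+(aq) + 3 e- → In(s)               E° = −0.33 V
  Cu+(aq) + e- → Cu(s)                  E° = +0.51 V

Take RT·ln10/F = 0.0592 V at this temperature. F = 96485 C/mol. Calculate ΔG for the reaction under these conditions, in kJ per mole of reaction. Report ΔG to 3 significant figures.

The standard cell potential is +0.51 − (−0.33) = +0.84 V, with n = 3 electrons in the balanced equation.
Q = [In3+(aq)] / [Cu+(aq)]^3 = 98.8, so log Q = 1.995 and E = +0.84 − (0.0592/3)(1.995) = +0.8006 V.
Then ΔG = −nFE = −3 × 96485 × +0.8006 J/mol = −232 kJ/mol.

−232 kJ/mol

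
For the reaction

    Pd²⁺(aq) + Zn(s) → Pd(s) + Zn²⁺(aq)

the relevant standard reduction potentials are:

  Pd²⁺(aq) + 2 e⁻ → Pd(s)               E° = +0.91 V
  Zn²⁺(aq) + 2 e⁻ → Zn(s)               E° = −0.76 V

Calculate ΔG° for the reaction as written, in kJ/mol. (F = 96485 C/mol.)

In the reaction as written Pd²⁺(aq) is reduced, so the Pd²⁺/Pd couple is the cathode and Zn²⁺/Zn is the anode.
E°cell = +0.91 − (−0.76) = +1.67 V; balancing electrons gives n = 2.
ΔG° = −nFE°cell = −(2)(96485)(+1.67) J/mol = −322 kJ/mol.

−322 kJ/mol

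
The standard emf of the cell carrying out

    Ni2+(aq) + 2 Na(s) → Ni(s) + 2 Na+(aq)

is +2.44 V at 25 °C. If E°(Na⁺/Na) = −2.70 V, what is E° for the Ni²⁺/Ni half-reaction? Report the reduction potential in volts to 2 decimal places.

In the reaction as written the Ni²⁺/Ni couple is reduced (cathode) and Na⁺/Na is oxidized (anode), so E°cell = E°(Ni²⁺/Ni) − E°(Na⁺/Na).
E°(Ni²⁺/Ni) = E°cell + E°(anode) = +2.44 + (−2.70) = −0.26 V.

−0.26 V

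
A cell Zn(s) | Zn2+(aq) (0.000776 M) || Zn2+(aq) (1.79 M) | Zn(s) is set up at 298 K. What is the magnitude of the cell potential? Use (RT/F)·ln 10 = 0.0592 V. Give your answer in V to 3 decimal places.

For a concentration cell E°cell = 0, since both electrodes use the same couple.
The compartment with the higher Zn2+(aq) concentration (1.79 M) acts as the cathode; ions are reduced there and produced at the dilute (0.000776 M) anode.
With n = 2, Ecell = −(0.0592/2)·log([dilute]/[conc]) = −(0.0592/2)·log(0.000776/1.79) = +0.100 V.

0.100 V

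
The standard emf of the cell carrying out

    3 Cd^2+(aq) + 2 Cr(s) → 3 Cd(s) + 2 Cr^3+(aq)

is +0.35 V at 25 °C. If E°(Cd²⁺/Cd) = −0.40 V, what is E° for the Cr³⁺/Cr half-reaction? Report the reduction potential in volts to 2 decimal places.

−0.75 V

In the reaction as written the Cd²⁺/Cd couple is reduced (cathode) and Cr³⁺/Cr is oxidized (anode), so E°cell = E°(Cd²⁺/Cd) − E°(Cr³⁺/Cr).
E°(Cr³⁺/Cr) = E°(cathode) − E°cell = −0.40 − (+0.35) = −0.75 V.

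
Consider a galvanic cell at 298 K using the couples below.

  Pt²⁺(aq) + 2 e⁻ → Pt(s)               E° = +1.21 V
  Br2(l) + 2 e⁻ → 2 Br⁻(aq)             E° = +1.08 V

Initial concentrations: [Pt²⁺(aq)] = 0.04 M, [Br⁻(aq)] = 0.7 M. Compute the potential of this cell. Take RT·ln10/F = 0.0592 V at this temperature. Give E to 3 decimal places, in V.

Since E°(Pt²⁺/Pt) > E°(Br₂/Br⁻), Pt²⁺/Pt serves as the cathode.
The standard potential is +1.21 − (+1.08) = +0.13 V and the balanced reaction transfers n = 2 electrons.
Balancing gives Pt²⁺(aq) + 2 Br⁻(aq) → Pt(s) + Br2(l); hence Q = 1 / ([Pt²⁺(aq)]·[Br⁻(aq)]^2) = 51 (log Q = 1.708).
E = E° − (0.0592/n)·log Q = +0.13 − (0.0592/2)(1.708) = +0.079 V.

+0.079 V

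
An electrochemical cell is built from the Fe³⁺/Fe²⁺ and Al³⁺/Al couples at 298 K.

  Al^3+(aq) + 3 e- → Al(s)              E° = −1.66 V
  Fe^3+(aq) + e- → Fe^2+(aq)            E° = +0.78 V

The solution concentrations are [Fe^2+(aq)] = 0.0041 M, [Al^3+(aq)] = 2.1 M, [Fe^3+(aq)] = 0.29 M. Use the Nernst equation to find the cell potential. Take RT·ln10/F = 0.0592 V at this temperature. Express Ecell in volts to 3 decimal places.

+2.543 V

The Fe³⁺/Fe²⁺ couple has the more positive E°, so it is the cathode; Al³⁺/Al is the anode.
The standard potential is +0.78 − (−1.66) = +2.44 V and the balanced reaction transfers n = 3 electrons.
For the overall reaction 3 Fe^3+(aq) + Al(s) → 3 Fe^2+(aq) + Al^3+(aq), Q = ([Fe^2+(aq)]^3·[Al^3+(aq)]) / [Fe^3+(aq)]^3 = 5.93×10^−6, giving log Q = −5.227.
E = E° − (0.0592/n)·log Q = +2.44 − (0.0592/3)(−5.227) = +2.543 V.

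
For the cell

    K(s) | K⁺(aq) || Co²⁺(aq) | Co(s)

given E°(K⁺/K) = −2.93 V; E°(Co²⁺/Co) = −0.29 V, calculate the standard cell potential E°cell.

+2.64 V

By convention the left-hand electrode in cell notation is the anode (oxidation) and the right-hand electrode is the cathode (reduction).
E°cell = E°(right) − E°(left) = −0.29 − (−2.93) = +2.64 V.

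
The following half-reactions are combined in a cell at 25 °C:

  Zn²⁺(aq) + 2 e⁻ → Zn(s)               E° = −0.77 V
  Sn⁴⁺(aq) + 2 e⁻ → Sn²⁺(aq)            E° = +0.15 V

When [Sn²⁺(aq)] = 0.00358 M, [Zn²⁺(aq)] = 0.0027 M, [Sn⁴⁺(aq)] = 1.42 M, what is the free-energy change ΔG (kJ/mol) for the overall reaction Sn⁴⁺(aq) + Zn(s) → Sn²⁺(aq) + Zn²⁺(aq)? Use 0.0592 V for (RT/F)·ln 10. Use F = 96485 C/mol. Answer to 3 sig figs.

−207 kJ/mol

E°cell = +0.15 − (−0.77) = +0.92 V; the balanced reaction transfers n = 2 electrons.
Q = ([Sn²⁺(aq)]·[Zn²⁺(aq)]) / [Sn⁴⁺(aq)] = 6.81×10^−6, so log Q = −5.167 and E = +0.92 − (0.0592/2)(−5.167) = +1.0729 V.
Then ΔG = −nFE = −2 × 96485 × +1.0729 J/mol = −207 kJ/mol.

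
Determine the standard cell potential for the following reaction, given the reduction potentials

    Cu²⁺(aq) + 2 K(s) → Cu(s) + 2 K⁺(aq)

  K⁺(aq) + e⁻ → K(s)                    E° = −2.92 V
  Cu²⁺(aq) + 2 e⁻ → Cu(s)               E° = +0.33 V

In the reaction as written, Cu²⁺(aq) is reduced (cathode) and K⁺(aq) is produced by oxidation at the anode.
E°cell = E°(cathode) − E°(anode) = +0.33 − (−2.92) = +3.25 V.

+3.25 V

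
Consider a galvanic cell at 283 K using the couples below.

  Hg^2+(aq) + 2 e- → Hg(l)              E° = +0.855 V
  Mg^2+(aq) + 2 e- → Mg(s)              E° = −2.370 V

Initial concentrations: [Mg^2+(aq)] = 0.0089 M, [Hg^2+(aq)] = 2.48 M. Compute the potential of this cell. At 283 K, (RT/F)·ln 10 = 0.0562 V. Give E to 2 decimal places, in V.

+3.29 V

Since E°(Hg²⁺/Hg) > E°(Mg²⁺/Mg), Hg²⁺/Hg serves as the cathode.
E°cell = E°cat − E°an = +0.855 − (−2.370) = +3.225 V; n = 2.
The balanced reaction is Hg^2+(aq) + Mg(s) → Hg(l) + Mg^2+(aq), so Q = [Mg^2+(aq)] / [Hg^2+(aq)] = 0.00359 and log Q = −2.445.
By the Nernst equation, E = +3.225 − (0.0562/2)·(−2.445) = +3.29 V.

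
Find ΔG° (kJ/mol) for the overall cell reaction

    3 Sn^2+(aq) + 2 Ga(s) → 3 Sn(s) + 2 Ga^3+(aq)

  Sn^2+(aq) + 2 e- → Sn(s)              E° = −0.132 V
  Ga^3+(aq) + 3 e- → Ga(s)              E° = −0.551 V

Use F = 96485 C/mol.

In the reaction as written Sn^2+(aq) is reduced, so the Sn²⁺/Sn couple is the cathode and Ga³⁺/Ga is the anode.
E°cell = −0.132 − (−0.551) = +0.419 V; balancing electrons gives n = 6.
ΔG° = −nFE°cell = −(6)(96485)(+0.419) J/mol = −243 kJ/mol.

−243 kJ/mol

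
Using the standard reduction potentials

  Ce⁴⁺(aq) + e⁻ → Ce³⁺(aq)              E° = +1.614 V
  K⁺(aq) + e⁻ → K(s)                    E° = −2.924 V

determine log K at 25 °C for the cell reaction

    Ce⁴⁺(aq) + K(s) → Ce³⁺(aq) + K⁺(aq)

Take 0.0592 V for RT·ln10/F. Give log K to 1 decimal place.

log K = 76.7

The Ce⁴⁺/Ce³⁺ couple is reduced (cathode); E°cell = +1.614 − (−2.924) = +4.538 V with n = 1.
At equilibrium E = 0, so log K = nE°cell / 0.0592 = (1)(+4.538) / 0.0592 = 76.7.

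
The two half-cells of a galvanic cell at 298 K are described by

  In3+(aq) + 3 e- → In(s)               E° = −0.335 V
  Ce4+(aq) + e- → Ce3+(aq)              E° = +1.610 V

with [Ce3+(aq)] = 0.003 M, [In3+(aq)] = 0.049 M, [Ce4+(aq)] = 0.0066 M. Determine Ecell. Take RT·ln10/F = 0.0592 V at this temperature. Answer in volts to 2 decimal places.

+1.99 V

Ce⁴⁺/Ce³⁺ is reduced (cathode, E° = +1.610 V) and In³⁺/In is oxidized (anode).
The standard potential is +1.610 − (−0.335) = +1.945 V and the balanced reaction transfers n = 3 electrons.
For the overall reaction 3 Ce4+(aq) + In(s) → 3 Ce3+(aq) + In3+(aq), Q = ([Ce3+(aq)]^3·[In3+(aq)]) / [Ce4+(aq)]^3 = 0.0046, giving log Q = −2.337.
By the Nernst equation, E = +1.945 − (0.0592/3)·(−2.337) = +1.99 V.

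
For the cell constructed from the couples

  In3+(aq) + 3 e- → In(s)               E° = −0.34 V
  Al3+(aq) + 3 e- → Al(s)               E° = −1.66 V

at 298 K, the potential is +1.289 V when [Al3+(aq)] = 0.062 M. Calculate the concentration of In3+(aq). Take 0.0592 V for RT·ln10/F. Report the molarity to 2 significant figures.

The In³⁺/In couple has the larger reduction potential, so it is the cathode: E°cell = −0.34 − (−1.66) = +1.32 V and n = 3.
Rearranging E = E° − (0.0592/n)·log Q gives log Q = 3(+1.32 − (+1.289))/0.0592 = 1.571.
For In3+(aq) + Al(s) → In(s) + Al3+(aq), the reaction quotient is Q = [Al3+(aq)] / [In3+(aq)].
Isolating [In3+(aq)] in Q = 10^{1.571} yields log [In3+(aq)] = −2.779, i.e. 0.0017 M.

0.0017 M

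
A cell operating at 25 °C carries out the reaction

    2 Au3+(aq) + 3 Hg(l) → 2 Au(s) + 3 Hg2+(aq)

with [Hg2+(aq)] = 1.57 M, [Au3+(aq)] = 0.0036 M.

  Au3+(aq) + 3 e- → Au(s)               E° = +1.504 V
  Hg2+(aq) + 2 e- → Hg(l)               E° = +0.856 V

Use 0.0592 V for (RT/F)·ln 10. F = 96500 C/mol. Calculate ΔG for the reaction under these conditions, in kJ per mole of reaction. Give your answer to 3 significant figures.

−344 kJ/mol

The standard cell potential is +1.504 − (+0.856) = +0.648 V, with n = 6 electrons in the balanced equation.
The reaction quotient is [Hg2+(aq)]^3 / [Au3+(aq)]^2 = 2.99×10^5; by Nernst, E = +0.648 − (0.0592/6)(5.475) = +0.5940 V.
Then ΔG = −nFE = −6 × 96500 × +0.5940 J/mol = −344 kJ/mol.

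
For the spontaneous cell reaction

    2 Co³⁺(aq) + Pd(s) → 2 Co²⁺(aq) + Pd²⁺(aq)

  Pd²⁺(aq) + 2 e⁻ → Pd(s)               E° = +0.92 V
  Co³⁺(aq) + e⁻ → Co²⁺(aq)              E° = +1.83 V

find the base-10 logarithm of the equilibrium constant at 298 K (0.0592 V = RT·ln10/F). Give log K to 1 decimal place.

The Co³⁺/Co²⁺ couple is reduced (cathode); E°cell = +1.83 − (+0.92) = +0.91 V with n = 2.
At equilibrium E = 0, so log K = nE°cell / 0.0592 = (2)(+0.91) / 0.0592 = 30.7.

log K = 30.7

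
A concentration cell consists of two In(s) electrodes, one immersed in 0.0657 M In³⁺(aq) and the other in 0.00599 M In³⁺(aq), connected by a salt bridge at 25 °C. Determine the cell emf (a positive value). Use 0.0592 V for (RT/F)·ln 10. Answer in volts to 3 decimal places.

0.021 V

For a concentration cell E°cell = 0, since both electrodes use the same couple.
The compartment with the higher In³⁺(aq) concentration (0.0657 M) acts as the cathode; ions are reduced there and produced at the dilute (0.00599 M) anode.
With n = 3, Ecell = −(0.0592/3)·log([dilute]/[conc]) = −(0.0592/3)·log(0.00599/0.0657) = +0.021 V.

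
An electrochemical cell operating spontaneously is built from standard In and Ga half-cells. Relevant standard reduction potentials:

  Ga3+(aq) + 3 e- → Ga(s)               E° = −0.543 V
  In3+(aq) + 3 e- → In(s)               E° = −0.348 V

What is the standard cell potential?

+0.195 V

Of the two couples in this cell, the one with the more positive reduction potential is reduced at the cathode: here that is In³⁺/In (−0.348 V); Ga³⁺/Ga (−0.543 V) is the anode.
E°cell = E°(cathode) − E°(anode) = −0.348 − (−0.543) = +0.195 V.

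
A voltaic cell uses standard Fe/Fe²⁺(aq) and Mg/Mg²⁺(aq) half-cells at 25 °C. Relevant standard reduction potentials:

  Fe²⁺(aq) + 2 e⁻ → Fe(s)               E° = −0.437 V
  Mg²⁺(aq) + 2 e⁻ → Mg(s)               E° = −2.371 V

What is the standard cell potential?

The Fe²⁺/Fe couple has the higher E°, so Fe ion is reduced (cathode) and Mg is oxidized (anode).
E°cell = E°(cathode) − E°(anode) = −0.437 − (−2.371) = +1.934 V.

+1.934 V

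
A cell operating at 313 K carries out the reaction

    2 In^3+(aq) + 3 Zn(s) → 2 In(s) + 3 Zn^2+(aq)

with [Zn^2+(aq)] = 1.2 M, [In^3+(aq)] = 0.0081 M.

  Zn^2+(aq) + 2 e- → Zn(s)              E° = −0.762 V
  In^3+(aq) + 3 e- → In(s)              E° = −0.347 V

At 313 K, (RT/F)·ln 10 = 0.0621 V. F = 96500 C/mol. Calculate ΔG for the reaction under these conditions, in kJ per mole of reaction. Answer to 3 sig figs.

−214 kJ/mol

E°cell = −0.347 − (−0.762) = +0.415 V; the balanced reaction transfers n = 6 electrons.
Here Q = [Zn^2+(aq)]^3 / [In^3+(aq)]^2 = 2.63×10^4 (log Q = 4.421), giving E = +0.415 − (0.0621/6)·(4.421) = +0.3692 V.
ΔG = −nFE = −(6)(96500)(+0.3692) J/mol = −214 kJ/mol.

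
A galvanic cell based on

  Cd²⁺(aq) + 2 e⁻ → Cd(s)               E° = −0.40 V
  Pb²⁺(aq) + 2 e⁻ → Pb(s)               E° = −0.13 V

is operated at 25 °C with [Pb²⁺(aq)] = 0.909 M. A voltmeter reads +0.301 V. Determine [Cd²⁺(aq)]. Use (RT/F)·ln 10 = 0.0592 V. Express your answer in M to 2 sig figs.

0.082 M

The Pb²⁺/Pb couple has the larger reduction potential, so it is the cathode: E°cell = −0.13 − (−0.40) = +0.27 V and n = 2.
Rearranging E = E° − (0.0592/n)·log Q gives log Q = 2(+0.27 − (+0.301))/0.0592 = −1.047.
For Pb²⁺(aq) + Cd(s) → Pb(s) + Cd²⁺(aq), the reaction quotient is Q = [Cd²⁺(aq)] / [Pb²⁺(aq)].
Isolating [Cd²⁺(aq)] in Q = 10^{−1.047} yields log [Cd²⁺(aq)] = −1.088, i.e. 0.082 M.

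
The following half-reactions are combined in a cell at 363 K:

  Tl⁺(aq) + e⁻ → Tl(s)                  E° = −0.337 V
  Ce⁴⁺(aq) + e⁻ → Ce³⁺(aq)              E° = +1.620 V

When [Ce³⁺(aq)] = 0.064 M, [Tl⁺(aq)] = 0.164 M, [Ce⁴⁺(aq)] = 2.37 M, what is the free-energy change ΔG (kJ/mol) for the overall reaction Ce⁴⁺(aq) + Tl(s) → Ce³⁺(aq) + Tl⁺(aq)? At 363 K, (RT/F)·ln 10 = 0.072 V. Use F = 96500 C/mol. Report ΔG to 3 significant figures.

E°cell = +1.620 − (−0.337) = +1.957 V; the balanced reaction transfers n = 1 electron.
Q = ([Ce³⁺(aq)]·[Tl⁺(aq)]) / [Ce⁴⁺(aq)] = 0.00443, so log Q = −2.354 and E = +1.957 − (0.072/1)(−2.354) = +2.1265 V.
Finally ΔG = −nFE = −(1)(96500 C/mol)(+2.1265 V) = −205 kJ/mol.

−205 kJ/mol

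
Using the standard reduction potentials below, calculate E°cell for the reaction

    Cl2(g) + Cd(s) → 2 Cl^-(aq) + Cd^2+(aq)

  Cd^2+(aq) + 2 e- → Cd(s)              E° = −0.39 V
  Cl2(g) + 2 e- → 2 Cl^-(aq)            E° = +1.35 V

+1.74 V

Cl2(g) gains electrons, so the Cl₂/Cl⁻ couple is the cathode; the Cd²⁺/Cd couple is the anode.
E°cell = E°(cathode) − E°(anode) = +1.35 − (−0.39) = +1.74 V.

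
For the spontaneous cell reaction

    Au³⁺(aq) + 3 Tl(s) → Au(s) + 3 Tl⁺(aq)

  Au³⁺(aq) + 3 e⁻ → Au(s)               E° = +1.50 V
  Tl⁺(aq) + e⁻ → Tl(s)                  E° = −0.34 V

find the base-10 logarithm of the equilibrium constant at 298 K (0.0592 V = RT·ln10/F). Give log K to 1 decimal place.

log K = 93.2

The Au³⁺/Au couple is reduced (cathode); E°cell = +1.50 − (−0.34) = +1.84 V with n = 3.
At equilibrium E = 0, so log K = nE°cell / 0.0592 = (3)(+1.84) / 0.0592 = 93.2.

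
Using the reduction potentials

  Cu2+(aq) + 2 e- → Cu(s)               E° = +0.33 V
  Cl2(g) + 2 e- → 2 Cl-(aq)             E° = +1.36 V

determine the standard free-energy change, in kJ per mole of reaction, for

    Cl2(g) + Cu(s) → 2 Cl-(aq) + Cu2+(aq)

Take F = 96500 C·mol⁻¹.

−199 kJ/mol

In the reaction as written Cl2(g) is reduced, so the Cl₂/Cl⁻ couple is the cathode and Cu²⁺/Cu is the anode.
E°cell = +1.36 − (+0.33) = +1.03 V; balancing electrons gives n = 2.
ΔG° = −nFE°cell = −(2)(96500)(+1.03) J/mol = −199 kJ/mol.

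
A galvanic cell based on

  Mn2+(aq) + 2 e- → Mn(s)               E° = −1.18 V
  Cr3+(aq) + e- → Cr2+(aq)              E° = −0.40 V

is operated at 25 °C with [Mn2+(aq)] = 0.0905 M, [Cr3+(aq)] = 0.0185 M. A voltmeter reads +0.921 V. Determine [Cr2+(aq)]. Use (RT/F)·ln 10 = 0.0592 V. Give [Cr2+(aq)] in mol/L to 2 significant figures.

Cr³⁺/Cr²⁺ is the cathode (higher E°); E°cell = −0.40 − (−1.18) = +0.78 V with n = 2.
Rearranging E = E° − (0.0592/n)·log Q gives log Q = 2(+0.78 − (+0.921))/0.0592 = −4.764.
For 2 Cr3+(aq) + Mn(s) → 2 Cr2+(aq) + Mn2+(aq), the reaction quotient is Q = ([Cr2+(aq)]^2·[Mn2+(aq)]) / [Cr3+(aq)]^2.
Isolating [Cr2+(aq)] in Q = 10^{−4.764} yields log [Cr2+(aq)] = −3.593, i.e. 0.00026 M.

0.00026 M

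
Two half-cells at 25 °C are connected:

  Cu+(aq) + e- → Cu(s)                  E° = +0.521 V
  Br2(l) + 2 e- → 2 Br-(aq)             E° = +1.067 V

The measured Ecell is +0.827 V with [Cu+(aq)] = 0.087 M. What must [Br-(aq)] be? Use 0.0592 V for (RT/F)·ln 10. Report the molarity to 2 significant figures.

The Br₂/Br⁻ couple has the larger reduction potential, so it is the cathode: E°cell = +1.067 − (+0.521) = +0.546 V and n = 2.
Rearranging E = E° − (0.0592/n)·log Q gives log Q = 2(+0.546 − (+0.827))/0.0592 = −9.493.
Balancing electrons gives Br2(l) + 2 Cu(s) → 2 Br-(aq) + 2 Cu+(aq); thus Q = [Br-(aq)]^2·[Cu+(aq)]^2.
Substituting the known concentrations and solving, log [Br-(aq)] = −3.686 and [Br-(aq)] = 0.00021 M.

0.00021 M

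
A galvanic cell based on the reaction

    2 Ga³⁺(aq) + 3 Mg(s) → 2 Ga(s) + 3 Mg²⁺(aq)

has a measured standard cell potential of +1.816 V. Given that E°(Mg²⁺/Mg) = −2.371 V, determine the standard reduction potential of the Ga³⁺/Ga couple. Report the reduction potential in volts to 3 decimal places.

−0.555 V

In the reaction as written the Ga³⁺/Ga couple is reduced (cathode) and Mg²⁺/Mg is oxidized (anode), so E°cell = E°(Ga³⁺/Ga) − E°(Mg²⁺/Mg).
E°(Ga³⁺/Ga) = E°cell + E°(anode) = +1.816 + (−2.371) = −0.555 V.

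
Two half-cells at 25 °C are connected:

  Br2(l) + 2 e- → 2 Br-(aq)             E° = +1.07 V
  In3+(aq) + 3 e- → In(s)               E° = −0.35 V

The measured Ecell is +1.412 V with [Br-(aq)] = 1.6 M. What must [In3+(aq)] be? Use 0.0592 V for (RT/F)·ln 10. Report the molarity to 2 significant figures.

0.62 M

Br₂/Br⁻ is the cathode (higher E°); E°cell = +1.07 − (−0.35) = +1.42 V with n = 6.
From the Nernst equation, log Q = n(E° − E)/0.0592 = 6·(+1.42 − (+1.412))/0.0592 = 0.811.
Balancing electrons gives 3 Br2(l) + 2 In(s) → 6 Br-(aq) + 2 In3+(aq); thus Q = [Br-(aq)]^6·[In3+(aq)]^2.
Isolating [In3+(aq)] in Q = 10^{0.811} yields log [In3+(aq)] = −0.207, i.e. 0.62 M.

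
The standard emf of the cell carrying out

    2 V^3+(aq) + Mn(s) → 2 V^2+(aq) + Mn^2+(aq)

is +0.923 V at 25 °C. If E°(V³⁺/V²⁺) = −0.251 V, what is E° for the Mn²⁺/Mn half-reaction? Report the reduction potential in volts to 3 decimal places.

In the reaction as written the V³⁺/V²⁺ couple is reduced (cathode) and Mn²⁺/Mn is oxidized (anode), so E°cell = E°(V³⁺/V²⁺) − E°(Mn²⁺/Mn).
E°(Mn²⁺/Mn) = E°(cathode) − E°cell = −0.251 − (+0.923) = −1.174 V.

−1.174 V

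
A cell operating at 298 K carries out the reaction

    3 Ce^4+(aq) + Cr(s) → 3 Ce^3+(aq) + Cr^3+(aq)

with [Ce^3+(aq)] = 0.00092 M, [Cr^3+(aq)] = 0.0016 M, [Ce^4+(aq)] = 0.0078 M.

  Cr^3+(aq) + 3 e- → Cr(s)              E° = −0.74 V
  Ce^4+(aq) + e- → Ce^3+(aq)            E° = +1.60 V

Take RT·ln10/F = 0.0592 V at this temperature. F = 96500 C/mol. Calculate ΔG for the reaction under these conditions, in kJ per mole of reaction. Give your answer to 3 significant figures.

With Ce⁴⁺/Ce³⁺ reduced at the cathode, E°cell = +1.60 − (−0.74) = +2.34 V and n = 3.
Q = ([Ce^3+(aq)]^3·[Cr^3+(aq)]) / [Ce^4+(aq)]^3 = 2.63×10^−6, so log Q = −5.581 and E = +2.34 − (0.0592/3)(−5.581) = +2.4501 V.
Finally ΔG = −nFE = −(3)(96500 C/mol)(+2.4501 V) = −709 kJ/mol.

−709 kJ/mol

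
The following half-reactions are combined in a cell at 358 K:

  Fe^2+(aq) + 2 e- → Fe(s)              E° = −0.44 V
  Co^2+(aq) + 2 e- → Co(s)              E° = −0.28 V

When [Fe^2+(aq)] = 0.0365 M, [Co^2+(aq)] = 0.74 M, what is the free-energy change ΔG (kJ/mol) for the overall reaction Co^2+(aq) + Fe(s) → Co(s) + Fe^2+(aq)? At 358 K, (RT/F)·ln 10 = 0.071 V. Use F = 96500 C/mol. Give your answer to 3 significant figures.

−39.8 kJ/mol

With Co²⁺/Co reduced at the cathode, E°cell = −0.28 − (−0.44) = +0.16 V and n = 2.
Q = [Fe^2+(aq)] / [Co^2+(aq)] = 0.0493, so log Q = −1.307 and E = +0.16 − (0.071/2)(−1.307) = +0.2064 V.
ΔG = −nFE = −(2)(96500)(+0.2064) J/mol = −39.8 kJ/mol.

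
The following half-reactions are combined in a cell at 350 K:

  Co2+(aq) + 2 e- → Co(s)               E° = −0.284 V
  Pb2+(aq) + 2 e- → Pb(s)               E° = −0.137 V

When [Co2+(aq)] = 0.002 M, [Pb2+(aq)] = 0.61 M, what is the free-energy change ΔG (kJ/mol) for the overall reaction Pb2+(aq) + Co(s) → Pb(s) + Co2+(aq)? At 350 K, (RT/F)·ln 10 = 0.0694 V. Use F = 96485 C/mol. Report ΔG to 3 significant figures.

E°cell = −0.137 − (−0.284) = +0.147 V; the balanced reaction transfers n = 2 electrons.
Here Q = [Co2+(aq)] / [Pb2+(aq)] = 0.00328 (log Q = −2.484), giving E = +0.147 − (0.0694/2)·(−2.484) = +0.2332 V.
ΔG = −nFE = −(2)(96485)(+0.2332) J/mol = −45.0 kJ/mol.

−45.0 kJ/mol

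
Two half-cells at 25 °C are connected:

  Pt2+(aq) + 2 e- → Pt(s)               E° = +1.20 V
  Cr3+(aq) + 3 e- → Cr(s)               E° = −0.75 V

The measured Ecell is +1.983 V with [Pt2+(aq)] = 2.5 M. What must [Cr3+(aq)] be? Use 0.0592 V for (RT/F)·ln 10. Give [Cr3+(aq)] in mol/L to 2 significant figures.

0.084 M

With Pt²⁺/Pt at the cathode and Cr³⁺/Cr at the anode, E°cell = +1.20 − (−0.75) = +1.95 V (n = 6).
Rearranging E = E° − (0.0592/n)·log Q gives log Q = 6(+1.95 − (+1.983))/0.0592 = −3.345.
For 3 Pt2+(aq) + 2 Cr(s) → 3 Pt(s) + 2 Cr3+(aq), the reaction quotient is Q = [Cr3+(aq)]^2 / [Pt2+(aq)]^3.
Solving for the unknown gives log [Cr3+(aq)] = −1.076, so [Cr3+(aq)] ≈ 0.084 M.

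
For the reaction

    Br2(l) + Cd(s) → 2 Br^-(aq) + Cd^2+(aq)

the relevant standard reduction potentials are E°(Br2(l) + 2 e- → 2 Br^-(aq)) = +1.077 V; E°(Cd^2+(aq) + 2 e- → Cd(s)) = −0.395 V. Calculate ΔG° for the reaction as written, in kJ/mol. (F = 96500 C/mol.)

−284 kJ/mol

In the reaction as written Br2(l) is reduced, so the Br₂/Br⁻ couple is the cathode and Cd²⁺/Cd is the anode.
E°cell = +1.077 − (−0.395) = +1.472 V; balancing electrons gives n = 2.
ΔG° = −nFE°cell = −(2)(96500)(+1.472) J/mol = −284 kJ/mol.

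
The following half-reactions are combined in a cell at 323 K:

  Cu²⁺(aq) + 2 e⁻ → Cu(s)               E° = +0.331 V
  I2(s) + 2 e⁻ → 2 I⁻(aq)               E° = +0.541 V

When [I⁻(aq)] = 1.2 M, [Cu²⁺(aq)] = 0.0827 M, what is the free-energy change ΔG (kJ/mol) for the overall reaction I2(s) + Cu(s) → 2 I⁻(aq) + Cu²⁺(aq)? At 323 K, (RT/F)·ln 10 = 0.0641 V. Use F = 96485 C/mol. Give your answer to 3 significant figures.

E°cell = +0.541 − (+0.331) = +0.210 V; the balanced reaction transfers n = 2 electrons.
Here Q = [I⁻(aq)]^2·[Cu²⁺(aq)] = 0.119 (log Q = −0.924), giving E = +0.210 − (0.0641/2)·(−0.924) = +0.2396 V.
Finally ΔG = −nFE = −(2)(96485 C/mol)(+0.2396 V) = −46.2 kJ/mol.

−46.2 kJ/mol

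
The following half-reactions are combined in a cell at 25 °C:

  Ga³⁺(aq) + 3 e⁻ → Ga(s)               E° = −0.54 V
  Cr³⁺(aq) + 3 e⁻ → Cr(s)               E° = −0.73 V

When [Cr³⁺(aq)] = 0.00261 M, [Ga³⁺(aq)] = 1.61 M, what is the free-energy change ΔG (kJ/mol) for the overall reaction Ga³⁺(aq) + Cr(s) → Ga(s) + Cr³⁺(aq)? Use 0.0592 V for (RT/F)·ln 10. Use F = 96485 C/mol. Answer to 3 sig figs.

E°cell = −0.54 − (−0.73) = +0.19 V; the balanced reaction transfers n = 3 electrons.
Q = [Cr³⁺(aq)] / [Ga³⁺(aq)] = 0.00162, so log Q = −2.790 and E = +0.19 − (0.0592/3)(−2.790) = +0.2451 V.
ΔG = −nFE = −(3)(96485)(+0.2451) J/mol = −70.9 kJ/mol.

−70.9 kJ/mol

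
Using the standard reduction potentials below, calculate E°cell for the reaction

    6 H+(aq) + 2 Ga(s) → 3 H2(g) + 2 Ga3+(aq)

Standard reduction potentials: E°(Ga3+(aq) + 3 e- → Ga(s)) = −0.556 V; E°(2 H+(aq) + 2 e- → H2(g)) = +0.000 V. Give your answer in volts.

H+(aq) gains electrons, so the 2H⁺/H₂ couple is the cathode; the Ga³⁺/Ga couple is the anode.
E°cell = E°(cathode) − E°(anode) = +0.000 − (−0.556) = +0.556 V.

+0.556 V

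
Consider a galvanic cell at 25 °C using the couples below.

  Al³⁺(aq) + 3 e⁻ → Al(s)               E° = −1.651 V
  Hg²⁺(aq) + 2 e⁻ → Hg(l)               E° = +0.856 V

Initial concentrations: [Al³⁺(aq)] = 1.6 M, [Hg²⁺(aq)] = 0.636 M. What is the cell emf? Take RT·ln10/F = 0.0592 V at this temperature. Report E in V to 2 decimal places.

The Hg²⁺/Hg couple has the more positive E°, so it is the cathode; Al³⁺/Al is the anode.
The standard potential is +0.856 − (−1.651) = +2.507 V and the balanced reaction transfers n = 6 electrons.
For the overall reaction 3 Hg²⁺(aq) + 2 Al(s) → 3 Hg(l) + 2 Al³⁺(aq), Q = [Al³⁺(aq)]^2 / [Hg²⁺(aq)]^3 = 9.95, giving log Q = 0.998.
Applying E = E° − (RT ln10/nF)·log Q gives +2.507 − (0.0592/6)(0.998) = +2.50 V.

+2.50 V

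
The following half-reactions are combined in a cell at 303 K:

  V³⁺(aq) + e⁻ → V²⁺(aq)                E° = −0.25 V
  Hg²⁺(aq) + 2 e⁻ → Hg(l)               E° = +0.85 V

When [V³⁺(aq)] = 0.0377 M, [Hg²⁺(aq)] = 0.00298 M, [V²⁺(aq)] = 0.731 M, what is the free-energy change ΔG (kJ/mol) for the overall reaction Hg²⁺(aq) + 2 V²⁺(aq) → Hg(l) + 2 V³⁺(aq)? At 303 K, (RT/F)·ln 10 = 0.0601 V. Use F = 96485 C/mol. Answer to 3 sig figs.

The standard cell potential is +0.85 − (−0.25) = +1.10 V, with n = 2 electrons in the balanced equation.
Q = [V³⁺(aq)]^2 / ([Hg²⁺(aq)]·[V²⁺(aq)]^2) = 0.893, so log Q = −0.049 and E = +1.10 − (0.0601/2)(−0.049) = +1.1015 V.
ΔG = −nFE = −(2)(96485)(+1.1015) J/mol = −213 kJ/mol.

−213 kJ/mol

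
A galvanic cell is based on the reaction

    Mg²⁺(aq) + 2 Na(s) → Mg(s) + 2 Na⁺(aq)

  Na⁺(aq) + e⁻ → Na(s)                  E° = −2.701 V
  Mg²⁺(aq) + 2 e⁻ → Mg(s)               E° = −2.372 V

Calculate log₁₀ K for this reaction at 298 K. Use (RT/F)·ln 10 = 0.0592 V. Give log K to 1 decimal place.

log K = 11.1

The Mg²⁺/Mg couple is reduced (cathode); E°cell = −2.372 − (−2.701) = +0.329 V with n = 2.
At equilibrium E = 0, so log K = nE°cell / 0.0592 = (2)(+0.329) / 0.0592 = 11.1.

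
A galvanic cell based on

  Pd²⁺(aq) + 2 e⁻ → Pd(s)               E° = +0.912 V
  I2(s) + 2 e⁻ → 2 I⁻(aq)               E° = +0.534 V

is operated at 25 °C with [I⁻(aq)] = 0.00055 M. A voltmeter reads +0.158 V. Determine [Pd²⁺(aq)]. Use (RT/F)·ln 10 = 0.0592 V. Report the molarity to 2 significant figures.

0.12 M

The Pd²⁺/Pd couple has the larger reduction potential, so it is the cathode: E°cell = +0.912 − (+0.534) = +0.378 V and n = 2.
Rearranging E = E° − (0.0592/n)·log Q gives log Q = 2(+0.378 − (+0.158))/0.0592 = 7.432.
For Pd²⁺(aq) + 2 I⁻(aq) → Pd(s) + I2(s), the reaction quotient is Q = 1 / ([Pd²⁺(aq)]·[I⁻(aq)]^2).
Isolating [Pd²⁺(aq)] in Q = 10^{7.432} yields log [Pd²⁺(aq)] = −0.913, i.e. 0.12 M.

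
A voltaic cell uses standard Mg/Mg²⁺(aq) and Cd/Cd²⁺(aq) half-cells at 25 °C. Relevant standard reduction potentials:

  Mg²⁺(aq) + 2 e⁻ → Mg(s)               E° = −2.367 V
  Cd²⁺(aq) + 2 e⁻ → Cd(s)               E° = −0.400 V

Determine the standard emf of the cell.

Of the two couples in this cell, the one with the more positive reduction potential is reduced at the cathode: here that is Cd²⁺/Cd (−0.400 V); Mg²⁺/Mg (−2.367 V) is the anode.
E°cell = E°(cathode) − E°(anode) = −0.400 − (−2.367) = +1.967 V.

+1.967 V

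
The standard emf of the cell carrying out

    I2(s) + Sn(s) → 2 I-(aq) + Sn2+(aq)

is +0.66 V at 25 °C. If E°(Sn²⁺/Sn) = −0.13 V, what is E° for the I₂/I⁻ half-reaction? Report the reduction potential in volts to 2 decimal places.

+0.53 V

In the reaction as written the I₂/I⁻ couple is reduced (cathode) and Sn²⁺/Sn is oxidized (anode), so E°cell = E°(I₂/I⁻) − E°(Sn²⁺/Sn).
E°(I₂/I⁻) = E°cell + E°(anode) = +0.66 + (−0.13) = +0.53 V.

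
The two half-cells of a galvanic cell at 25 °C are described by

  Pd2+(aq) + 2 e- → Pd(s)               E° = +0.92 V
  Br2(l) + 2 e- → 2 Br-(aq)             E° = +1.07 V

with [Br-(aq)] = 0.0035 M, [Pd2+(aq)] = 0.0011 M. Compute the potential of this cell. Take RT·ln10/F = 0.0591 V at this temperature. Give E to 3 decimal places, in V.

+0.383 V

Since E°(Br₂/Br⁻) > E°(Pd²⁺/Pd), Br₂/Br⁻ serves as the cathode.
E°cell = E°cat − E°an = +1.07 − (+0.92) = +0.15 V; n = 2.
Balancing gives Br2(l) + Pd(s) → 2 Br-(aq) + Pd2+(aq); hence Q = [Br-(aq)]^2·[Pd2+(aq)] = 1.35×10^−8 (log Q = −7.870).
E = E° − (0.0591/n)·log Q = +0.15 − (0.0591/2)(−7.870) = +0.383 V.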